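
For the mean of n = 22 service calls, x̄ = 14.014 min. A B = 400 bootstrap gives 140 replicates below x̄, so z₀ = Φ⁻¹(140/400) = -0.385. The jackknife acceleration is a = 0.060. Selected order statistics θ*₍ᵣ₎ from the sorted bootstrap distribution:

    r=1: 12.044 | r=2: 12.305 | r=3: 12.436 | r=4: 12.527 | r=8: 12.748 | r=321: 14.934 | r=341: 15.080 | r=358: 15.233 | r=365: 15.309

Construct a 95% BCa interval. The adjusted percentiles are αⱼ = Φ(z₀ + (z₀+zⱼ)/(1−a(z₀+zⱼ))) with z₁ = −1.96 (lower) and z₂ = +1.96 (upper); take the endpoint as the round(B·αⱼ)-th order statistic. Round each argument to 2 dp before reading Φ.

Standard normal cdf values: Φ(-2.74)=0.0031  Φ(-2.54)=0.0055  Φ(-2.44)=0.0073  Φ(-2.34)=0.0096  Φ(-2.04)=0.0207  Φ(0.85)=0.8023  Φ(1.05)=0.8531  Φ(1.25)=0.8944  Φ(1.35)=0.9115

Lower: z₀ + z₁ = -0.385 + (-1.960) = -2.345; 1 − a(z₀+z₁) = 1 − (0.060)(-2.345) = 1.1407; argument = -0.385 + (-2.345)/1.1407 = -2.4408 → -2.44.
α₁ = Φ(-2.44) = 0.0073; rank = round(400 × 0.0073) = 3; θ*₍3₎ = 12.436.
Upper: z₀ + z₂ = 1.575; 1 − a(z₀+z₂) = 0.9055; argument = 1.3544 → 1.35; α₂ = 0.9115; rank = 365; θ*₍365₎ = 15.309.

(12.436, 15.309)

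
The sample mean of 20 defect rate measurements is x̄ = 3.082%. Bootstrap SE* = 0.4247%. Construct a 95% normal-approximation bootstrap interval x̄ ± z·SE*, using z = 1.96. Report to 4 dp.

Margin = 1.96 × 0.4247 = 0.83241
Interval: 3.082 ± 0.83241

(2.2496, 3.9144)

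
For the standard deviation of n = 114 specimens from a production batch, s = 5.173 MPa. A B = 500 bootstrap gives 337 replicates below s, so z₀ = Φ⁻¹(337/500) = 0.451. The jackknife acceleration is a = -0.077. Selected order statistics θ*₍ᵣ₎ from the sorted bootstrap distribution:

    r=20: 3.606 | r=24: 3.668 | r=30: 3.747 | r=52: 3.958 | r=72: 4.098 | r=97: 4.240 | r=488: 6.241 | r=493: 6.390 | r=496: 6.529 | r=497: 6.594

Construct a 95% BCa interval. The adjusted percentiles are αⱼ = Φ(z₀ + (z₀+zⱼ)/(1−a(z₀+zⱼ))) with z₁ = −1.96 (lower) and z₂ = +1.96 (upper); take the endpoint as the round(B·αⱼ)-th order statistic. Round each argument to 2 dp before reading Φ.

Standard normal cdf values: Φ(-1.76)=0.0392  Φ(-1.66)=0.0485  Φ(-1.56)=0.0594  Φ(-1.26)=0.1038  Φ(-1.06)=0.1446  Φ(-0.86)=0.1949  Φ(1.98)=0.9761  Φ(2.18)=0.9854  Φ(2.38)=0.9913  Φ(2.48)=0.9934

Lower: z₀ + z₁ = 0.451 + (-1.960) = -1.509; 1 − a(z₀+z₁) = 1 − (-0.077)(-1.509) = 0.8838; argument = 0.451 + (-1.509)/0.8838 = -1.2564 → -1.26.
α₁ = Φ(-1.26) = 0.1038; rank = round(500 × 0.1038) = 52; θ*₍52₎ = 3.958.
Upper: z₀ + z₂ = 2.411; 1 − a(z₀+z₂) = 1.1856; argument = 2.4845 → 2.48; α₂ = 0.9934; rank = 497; θ*₍497₎ = 6.594.

(3.958, 6.594)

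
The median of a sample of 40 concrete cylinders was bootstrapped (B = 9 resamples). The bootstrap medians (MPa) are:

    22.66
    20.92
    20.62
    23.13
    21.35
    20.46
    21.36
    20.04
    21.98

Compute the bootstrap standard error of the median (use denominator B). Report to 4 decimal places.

Bootstrap SE is the standard deviation of the 9 replicate medians.
Mean of replicates: (22.66 + 20.92 + 20.62 + 23.13 + 21.35 + 20.46 + 21.36 + 20.04 + 21.98) / 9 = 192.52000 / 9 = 21.39111
Sum of squared deviations: (+1.26889)² + (−0.47111)² + (−0.77111)² + (+1.73889)² + (−0.04111)² + (−0.93111)² + (−0.03111)² + (−1.35111)² + (+0.58889)² = 8.49229
Variance = 8.49229 / 9 = 0.94359
SE* = √0.94359

SE* = 0.9714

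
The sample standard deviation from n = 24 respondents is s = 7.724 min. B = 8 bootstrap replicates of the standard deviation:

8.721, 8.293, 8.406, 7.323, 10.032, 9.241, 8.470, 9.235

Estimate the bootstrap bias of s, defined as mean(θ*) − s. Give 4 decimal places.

bias = +0.9911

mean(θ*) = (8.721 + 8.293 + 8.406 + 7.323 + 10.032 + 9.241 + 8.470 + 9.235) / 8 = 8.71513
bias = 8.71513 − 7.724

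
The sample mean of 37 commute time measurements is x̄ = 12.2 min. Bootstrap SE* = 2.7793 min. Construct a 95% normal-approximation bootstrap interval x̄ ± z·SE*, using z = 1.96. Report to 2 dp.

Margin = 1.96 × 2.7793 = 5.447
Interval: 12.2 ± 5.447

(6.75, 17.65)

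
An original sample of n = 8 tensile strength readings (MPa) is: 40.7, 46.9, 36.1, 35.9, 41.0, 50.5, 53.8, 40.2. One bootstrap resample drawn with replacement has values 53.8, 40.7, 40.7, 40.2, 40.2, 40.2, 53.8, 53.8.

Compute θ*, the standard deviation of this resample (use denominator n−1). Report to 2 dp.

θ* = 6.94

Mean = 45.4250; sum of squared deviations = 336.9750
s² = 336.9750 / 7 = 48.1393
s = √48.1393 = 6.94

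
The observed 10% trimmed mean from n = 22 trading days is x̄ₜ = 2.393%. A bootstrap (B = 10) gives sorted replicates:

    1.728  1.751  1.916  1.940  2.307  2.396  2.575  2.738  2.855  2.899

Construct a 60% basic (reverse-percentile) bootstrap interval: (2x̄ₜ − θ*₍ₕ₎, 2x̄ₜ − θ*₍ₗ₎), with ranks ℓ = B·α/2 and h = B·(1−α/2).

(2.048, 3.035)

Percentile endpoints at ranks 2 and 8: θ*₍2₎ = 1.751, θ*₍8₎ = 2.738.
Basic interval reflects these around x̄ₜ:
  lower = 2 × 2.393 − 2.738 = 2.048
  upper = 2 × 2.393 − 1.751 = 3.035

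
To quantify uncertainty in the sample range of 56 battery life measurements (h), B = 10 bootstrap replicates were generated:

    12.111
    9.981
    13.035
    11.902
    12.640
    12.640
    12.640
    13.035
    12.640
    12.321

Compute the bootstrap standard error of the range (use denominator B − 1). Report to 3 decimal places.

Bootstrap SE is the standard deviation of the 10 replicate ranges.
Mean of replicates: (12.111 + 9.981 + 13.035 + 11.902 + 12.640 + 12.640 + 12.640 + 13.035 + 12.640 + 12.321) / 10 = 122.9450 / 10 = 12.2945
Sum of squared deviations: (−0.1835)² + (−2.3135)² + (+0.7405)² + (−0.3925)² + (+0.3455)² + (+0.3455)² + (+0.3455)² + (+0.7405)² + (+0.3455)² + (+0.0265)² = 7.1149
Variance = 7.1149 / 9 = 0.7905
SE* = √0.7905

SE* = 0.889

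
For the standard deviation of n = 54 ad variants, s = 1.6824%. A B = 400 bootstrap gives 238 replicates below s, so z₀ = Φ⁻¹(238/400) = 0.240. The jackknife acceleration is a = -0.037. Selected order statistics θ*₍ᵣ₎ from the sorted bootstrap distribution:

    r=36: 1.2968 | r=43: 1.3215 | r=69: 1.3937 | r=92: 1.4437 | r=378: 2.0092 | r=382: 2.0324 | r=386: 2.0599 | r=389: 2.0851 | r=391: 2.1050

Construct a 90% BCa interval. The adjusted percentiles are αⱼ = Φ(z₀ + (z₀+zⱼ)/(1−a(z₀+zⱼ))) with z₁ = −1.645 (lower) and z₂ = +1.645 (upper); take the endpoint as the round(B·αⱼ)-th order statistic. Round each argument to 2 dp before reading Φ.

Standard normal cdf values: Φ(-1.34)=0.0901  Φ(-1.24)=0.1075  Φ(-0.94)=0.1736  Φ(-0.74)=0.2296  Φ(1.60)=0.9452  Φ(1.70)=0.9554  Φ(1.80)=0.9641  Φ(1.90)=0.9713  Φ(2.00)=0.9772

Lower: z₀ + z₁ = 0.240 + (-1.645) = -1.405; 1 − a(z₀+z₁) = 1 − (-0.037)(-1.405) = 0.9480; argument = 0.240 + (-1.405)/0.9480 = -1.2420 → -1.24.
α₁ = Φ(-1.24) = 0.1075; rank = round(400 × 0.1075) = 43; θ*₍43₎ = 1.3215.
Upper: z₀ + z₂ = 1.885; 1 − a(z₀+z₂) = 1.0697; argument = 2.0021 → 2.00; α₂ = 0.9772; rank = 391; θ*₍391₎ = 2.1050.

(1.3215, 2.1050)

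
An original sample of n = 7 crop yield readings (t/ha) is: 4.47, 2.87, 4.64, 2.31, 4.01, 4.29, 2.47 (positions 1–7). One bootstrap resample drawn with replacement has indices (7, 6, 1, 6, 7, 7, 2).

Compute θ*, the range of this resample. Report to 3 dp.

Resample values: 2.47, 4.29, 4.47, 4.29, 2.47, 2.47, 2.87.
Range = 4.47 − 2.47 = 2.000

θ* = 2.000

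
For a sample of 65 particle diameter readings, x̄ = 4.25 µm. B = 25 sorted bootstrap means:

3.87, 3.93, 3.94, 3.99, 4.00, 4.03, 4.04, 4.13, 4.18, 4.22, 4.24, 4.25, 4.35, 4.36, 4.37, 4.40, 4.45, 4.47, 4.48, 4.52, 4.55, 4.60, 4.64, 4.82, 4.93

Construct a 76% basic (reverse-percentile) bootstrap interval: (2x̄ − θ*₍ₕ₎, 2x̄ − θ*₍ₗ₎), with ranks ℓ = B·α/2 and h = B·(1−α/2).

Percentile endpoints at ranks 3 and 22: θ*₍3₎ = 3.94, θ*₍22₎ = 4.60.
Basic interval reflects these around x̄:
  lower = 2 × 4.25 − 4.60 = 3.90
  upper = 2 × 4.25 − 3.94 = 4.56

(3.90, 4.56)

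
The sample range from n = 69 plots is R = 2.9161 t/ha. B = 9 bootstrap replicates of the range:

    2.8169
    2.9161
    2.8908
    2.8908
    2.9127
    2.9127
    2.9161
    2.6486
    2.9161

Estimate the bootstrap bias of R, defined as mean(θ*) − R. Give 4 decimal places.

bias = −0.0471

mean(θ*) = (2.8169 + 2.9161 + 2.8908 + 2.8908 + 2.9127 + 2.9127 + 2.9161 + 2.6486 + 2.9161) / 9 = 2.86898
bias = 2.86898 − 2.9161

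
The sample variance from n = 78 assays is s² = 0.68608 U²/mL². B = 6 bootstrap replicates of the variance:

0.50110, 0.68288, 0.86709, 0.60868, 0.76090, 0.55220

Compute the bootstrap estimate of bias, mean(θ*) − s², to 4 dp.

mean(θ*) = (0.50110 + 0.68288 + 0.86709 + 0.60868 + 0.76090 + 0.55220) / 6 = 0.66214
bias = 0.66214 − 0.68608

bias = −0.0239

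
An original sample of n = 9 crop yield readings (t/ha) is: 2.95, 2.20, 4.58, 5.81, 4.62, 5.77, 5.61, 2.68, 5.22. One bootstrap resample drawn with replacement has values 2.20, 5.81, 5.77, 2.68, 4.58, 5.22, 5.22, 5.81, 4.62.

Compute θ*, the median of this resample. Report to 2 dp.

θ* = 5.22

Sorted: 2.20, 2.68, 4.58, 4.62, 5.22, 5.22, 5.77, 5.81, 5.81
Median = middle value = 5.22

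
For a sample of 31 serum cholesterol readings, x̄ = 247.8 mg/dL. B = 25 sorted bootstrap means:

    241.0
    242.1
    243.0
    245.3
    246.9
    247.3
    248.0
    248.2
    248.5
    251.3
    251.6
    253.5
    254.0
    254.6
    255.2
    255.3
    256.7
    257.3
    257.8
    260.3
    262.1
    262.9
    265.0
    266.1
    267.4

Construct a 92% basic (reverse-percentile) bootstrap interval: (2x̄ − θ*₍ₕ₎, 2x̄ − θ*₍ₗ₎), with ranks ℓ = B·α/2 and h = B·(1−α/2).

Percentile endpoints at ranks 1 and 24: θ*₍1₎ = 241.0, θ*₍24₎ = 266.1.
Basic interval reflects these around x̄:
  lower = 2 × 247.8 − 266.1 = 229.5
  upper = 2 × 247.8 − 241.0 = 254.6

(229.5, 254.6)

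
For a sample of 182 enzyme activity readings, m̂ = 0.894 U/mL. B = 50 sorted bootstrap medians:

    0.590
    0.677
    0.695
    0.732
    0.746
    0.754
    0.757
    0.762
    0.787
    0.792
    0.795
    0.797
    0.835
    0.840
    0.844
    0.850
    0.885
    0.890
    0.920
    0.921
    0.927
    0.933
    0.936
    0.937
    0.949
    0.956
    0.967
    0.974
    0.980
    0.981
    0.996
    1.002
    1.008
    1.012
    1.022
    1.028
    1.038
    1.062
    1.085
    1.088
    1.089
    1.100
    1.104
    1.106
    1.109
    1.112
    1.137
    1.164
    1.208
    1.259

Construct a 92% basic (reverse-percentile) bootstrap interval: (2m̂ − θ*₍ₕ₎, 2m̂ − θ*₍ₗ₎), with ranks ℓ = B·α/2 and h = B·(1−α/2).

Percentile endpoints at ranks 2 and 48: θ*₍2₎ = 0.677, θ*₍48₎ = 1.164.
Basic interval reflects these around m̂:
  lower = 2 × 0.894 − 1.164 = 0.624
  upper = 2 × 0.894 − 0.677 = 1.111

(0.624, 1.111)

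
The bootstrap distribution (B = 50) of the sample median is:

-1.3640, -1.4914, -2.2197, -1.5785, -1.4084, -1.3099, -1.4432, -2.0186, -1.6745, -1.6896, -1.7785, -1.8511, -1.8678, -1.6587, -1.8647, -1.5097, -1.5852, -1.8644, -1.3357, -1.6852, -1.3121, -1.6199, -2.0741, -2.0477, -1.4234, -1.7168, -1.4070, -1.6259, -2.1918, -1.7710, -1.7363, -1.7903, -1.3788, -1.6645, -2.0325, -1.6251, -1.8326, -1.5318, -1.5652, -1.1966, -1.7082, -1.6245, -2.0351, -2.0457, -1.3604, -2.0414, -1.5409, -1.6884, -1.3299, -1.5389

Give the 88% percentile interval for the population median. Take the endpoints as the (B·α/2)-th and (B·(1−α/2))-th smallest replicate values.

(-2.0741, -1.3299)

Sorted replicates: -2.2197, -2.1918, -2.0741, -2.0477, -2.0457, -2.0414, -2.0351, -2.0325, -2.0186, -1.8678, -1.8647, -1.8644, -1.8511, -1.8326, -1.7903, -1.7785, -1.7710, -1.7363, -1.7168, -1.7082, -1.6896, -1.6884, -1.6852, -1.6745, -1.6645, -1.6587, -1.6259, -1.6251, -1.6245, -1.6199, -1.5852, -1.5785, -1.5652, -1.5409, -1.5389, -1.5318, -1.5097, -1.4914, -1.4432, -1.4234, -1.4084, -1.4070, -1.3788, -1.3640, -1.3604, -1.3357, -1.3299, -1.3121, -1.3099, -1.1966
α = 0.12; lower rank = 50 × 0.060 = 3; upper rank = 50 × 0.940 = 47.
The 3rd smallest replicate is -2.0741; the 47th is -1.3299.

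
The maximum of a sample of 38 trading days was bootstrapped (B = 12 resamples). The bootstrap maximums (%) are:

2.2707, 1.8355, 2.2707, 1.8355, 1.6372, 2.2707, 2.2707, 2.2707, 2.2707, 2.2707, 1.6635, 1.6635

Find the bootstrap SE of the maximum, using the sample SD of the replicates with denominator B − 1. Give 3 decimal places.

SE* = 0.286

Bootstrap SE is the standard deviation of the 12 replicate maximums.
Mean of replicates: (2.2707 + 1.8355 + 2.2707 + 1.8355 + 1.6372 + 2.2707 + 2.2707 + 2.2707 + 2.2707 + 2.2707 + 1.6635 + 1.6635) / 12 = 24.53010 / 12 = 2.04418
Sum of squared deviations: (+0.22653)² + (−0.20868)² + (+0.22653)² + (−0.20868)² + (−0.40698)² + (+0.22653)² + (+0.22653)² + (+0.22653)² + (+0.22653)² + (+0.22653)² + (−0.38068)² + (−0.38068)² = 0.90174
Variance = 0.90174 / 11 = 0.08198
SE* = √0.08198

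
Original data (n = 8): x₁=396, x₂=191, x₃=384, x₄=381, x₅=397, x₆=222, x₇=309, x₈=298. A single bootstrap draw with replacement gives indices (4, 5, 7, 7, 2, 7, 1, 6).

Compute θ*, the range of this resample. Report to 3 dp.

Resample values: 381, 397, 309, 309, 191, 309, 396, 222.
Range = 397 − 191 = 206.000

θ* = 206.000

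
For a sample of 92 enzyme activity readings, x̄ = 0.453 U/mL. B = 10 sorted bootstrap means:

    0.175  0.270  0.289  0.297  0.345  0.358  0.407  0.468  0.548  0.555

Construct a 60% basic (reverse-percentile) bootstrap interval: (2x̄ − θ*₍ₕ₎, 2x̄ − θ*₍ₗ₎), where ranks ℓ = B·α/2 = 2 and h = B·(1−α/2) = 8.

(0.438, 0.636)

Percentile endpoints at ranks 2 and 8: θ*₍2₎ = 0.270, θ*₍8₎ = 0.468.
Basic interval reflects these around x̄:
  lower = 2 × 0.453 − 0.468 = 0.438
  upper = 2 × 0.453 − 0.270 = 0.636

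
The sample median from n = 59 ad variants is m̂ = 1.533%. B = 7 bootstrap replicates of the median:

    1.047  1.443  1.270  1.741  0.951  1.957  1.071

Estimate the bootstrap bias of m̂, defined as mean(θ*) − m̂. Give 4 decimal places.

mean(θ*) = (1.047 + 1.443 + 1.270 + 1.741 + 0.951 + 1.957 + 1.071) / 7 = 1.35429
bias = 1.35429 − 1.533

bias = −0.1787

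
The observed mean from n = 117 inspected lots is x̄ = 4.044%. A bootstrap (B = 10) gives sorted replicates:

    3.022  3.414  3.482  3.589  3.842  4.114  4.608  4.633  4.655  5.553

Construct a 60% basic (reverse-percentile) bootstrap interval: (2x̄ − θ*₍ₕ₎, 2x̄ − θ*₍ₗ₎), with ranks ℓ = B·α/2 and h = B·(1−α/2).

(3.455, 4.674)

Percentile endpoints at ranks 2 and 8: θ*₍2₎ = 3.414, θ*₍8₎ = 4.633.
Basic interval reflects these around x̄:
  lower = 2 × 4.044 − 4.633 = 3.455
  upper = 2 × 4.044 − 3.414 = 4.674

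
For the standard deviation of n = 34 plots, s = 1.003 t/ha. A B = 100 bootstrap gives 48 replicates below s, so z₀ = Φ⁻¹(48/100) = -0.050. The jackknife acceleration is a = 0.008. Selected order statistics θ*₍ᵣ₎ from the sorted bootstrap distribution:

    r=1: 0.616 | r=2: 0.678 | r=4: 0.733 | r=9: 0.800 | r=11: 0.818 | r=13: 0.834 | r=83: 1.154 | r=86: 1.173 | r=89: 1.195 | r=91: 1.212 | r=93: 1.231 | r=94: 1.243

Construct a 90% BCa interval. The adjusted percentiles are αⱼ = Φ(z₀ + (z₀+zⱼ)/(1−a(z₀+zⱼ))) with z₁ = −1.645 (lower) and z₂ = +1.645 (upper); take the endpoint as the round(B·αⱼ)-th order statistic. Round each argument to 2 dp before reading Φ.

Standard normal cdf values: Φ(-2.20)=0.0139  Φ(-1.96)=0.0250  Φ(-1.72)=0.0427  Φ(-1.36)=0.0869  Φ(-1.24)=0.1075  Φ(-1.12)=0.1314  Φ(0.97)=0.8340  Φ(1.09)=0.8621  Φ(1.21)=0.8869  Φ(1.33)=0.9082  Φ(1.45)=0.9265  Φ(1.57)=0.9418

Lower: z₀ + z₁ = -0.050 + (-1.645) = -1.695; 1 − a(z₀+z₁) = 1 − (0.008)(-1.695) = 1.0136; argument = -0.050 + (-1.695)/1.0136 = -1.7223 → -1.72.
α₁ = Φ(-1.72) = 0.0427; rank = round(100 × 0.0427) = 4; θ*₍4₎ = 0.733.
Upper: z₀ + z₂ = 1.595; 1 − a(z₀+z₂) = 0.9872; argument = 1.5656 → 1.57; α₂ = 0.9418; rank = 94; θ*₍94₎ = 1.243.

(0.733, 1.243)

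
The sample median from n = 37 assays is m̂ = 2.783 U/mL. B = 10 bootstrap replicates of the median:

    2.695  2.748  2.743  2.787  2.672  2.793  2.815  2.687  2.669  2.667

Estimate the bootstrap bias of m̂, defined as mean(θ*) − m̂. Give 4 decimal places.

mean(θ*) = (2.695 + 2.748 + 2.743 + 2.787 + 2.672 + 2.793 + 2.815 + 2.687 + 2.669 + 2.667) / 10 = 2.72760
bias = 2.72760 − 2.783

bias = −0.0554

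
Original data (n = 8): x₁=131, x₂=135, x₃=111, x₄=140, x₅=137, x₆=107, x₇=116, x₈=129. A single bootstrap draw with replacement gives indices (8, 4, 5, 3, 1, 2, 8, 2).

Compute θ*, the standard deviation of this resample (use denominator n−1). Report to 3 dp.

θ* = 8.919

Resample values: 129, 140, 137, 111, 131, 135, 129, 135.
Mean = 130.8750; sum of squared deviations = 556.8750
s² = 556.8750 / 7 = 79.5536
s = √79.5536 = 8.919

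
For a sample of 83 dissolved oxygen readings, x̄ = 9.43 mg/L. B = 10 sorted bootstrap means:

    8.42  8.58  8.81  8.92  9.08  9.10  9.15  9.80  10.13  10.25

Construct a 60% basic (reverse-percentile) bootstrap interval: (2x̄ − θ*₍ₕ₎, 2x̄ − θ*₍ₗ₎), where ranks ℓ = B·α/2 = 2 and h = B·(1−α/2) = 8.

Percentile endpoints at ranks 2 and 8: θ*₍2₎ = 8.58, θ*₍8₎ = 9.80.
Basic interval reflects these around x̄:
  lower = 2 × 9.43 − 9.80 = 9.06
  upper = 2 × 9.43 − 8.58 = 10.28

(9.06, 10.28)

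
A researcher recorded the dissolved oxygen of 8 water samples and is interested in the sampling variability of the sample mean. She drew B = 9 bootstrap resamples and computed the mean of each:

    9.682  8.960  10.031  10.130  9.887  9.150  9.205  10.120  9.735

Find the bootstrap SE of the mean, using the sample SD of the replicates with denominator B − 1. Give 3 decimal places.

Bootstrap SE is the standard deviation of the 9 replicate means.
Mean of replicates: (9.682 + 8.960 + 10.031 + 10.130 + 9.887 + 9.150 + 9.205 + 10.120 + 9.735) / 9 = 86.9000 / 9 = 9.6556
Sum of squared deviations: (+0.0264)² + (−0.6956)² + (+0.3754)² + (+0.4744)² + (+0.2314)² + (−0.5056)² + (−0.4506)² + (+0.4644)² + (+0.0794)² = 1.5847
Variance = 1.5847 / 8 = 0.1981
SE* = √0.1981

SE* = 0.445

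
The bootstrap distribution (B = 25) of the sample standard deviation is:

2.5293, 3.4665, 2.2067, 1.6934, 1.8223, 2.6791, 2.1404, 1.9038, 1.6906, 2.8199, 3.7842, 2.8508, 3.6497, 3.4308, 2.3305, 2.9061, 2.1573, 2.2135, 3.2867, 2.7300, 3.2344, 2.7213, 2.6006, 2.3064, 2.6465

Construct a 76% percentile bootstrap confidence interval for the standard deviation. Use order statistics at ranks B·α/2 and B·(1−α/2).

Sorted replicates: 1.6906, 1.6934, 1.8223, 1.9038, 2.1404, 2.1573, 2.2067, 2.2135, 2.3064, 2.3305, 2.5293, 2.6006, 2.6465, 2.6791, 2.7213, 2.7300, 2.8199, 2.8508, 2.9061, 3.2344, 3.2867, 3.4308, 3.4665, 3.6497, 3.7842
α = 0.24; lower rank = 25 × 0.120 = 3; upper rank = 25 × 0.880 = 22.
The 3rd smallest replicate is 1.8223; the 22nd is 3.4308.

(1.8223, 3.4308)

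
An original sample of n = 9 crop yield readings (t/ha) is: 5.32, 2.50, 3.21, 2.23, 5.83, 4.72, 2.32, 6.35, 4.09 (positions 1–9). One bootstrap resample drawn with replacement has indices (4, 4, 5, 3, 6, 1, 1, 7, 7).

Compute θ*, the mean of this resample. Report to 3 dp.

Resample values: 2.23, 2.23, 5.83, 3.21, 4.72, 5.32, 5.32, 2.32, 2.32.
Mean = (2.23 + 2.23 + 5.83 + 3.21 + 4.72 + 5.32 + 5.32 + 2.32 + 2.32) / 9 = 33.500 / 9 = 3.722

θ* = 3.722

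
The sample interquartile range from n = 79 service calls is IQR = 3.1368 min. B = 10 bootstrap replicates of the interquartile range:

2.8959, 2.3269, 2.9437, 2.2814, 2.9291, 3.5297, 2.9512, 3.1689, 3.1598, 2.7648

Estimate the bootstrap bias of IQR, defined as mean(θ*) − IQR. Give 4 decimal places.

mean(θ*) = (2.8959 + 2.3269 + 2.9437 + 2.2814 + 2.9291 + 3.5297 + 2.9512 + 3.1689 + 3.1598 + 2.7648) / 10 = 2.89514
bias = 2.89514 − 3.1368

bias = −0.2417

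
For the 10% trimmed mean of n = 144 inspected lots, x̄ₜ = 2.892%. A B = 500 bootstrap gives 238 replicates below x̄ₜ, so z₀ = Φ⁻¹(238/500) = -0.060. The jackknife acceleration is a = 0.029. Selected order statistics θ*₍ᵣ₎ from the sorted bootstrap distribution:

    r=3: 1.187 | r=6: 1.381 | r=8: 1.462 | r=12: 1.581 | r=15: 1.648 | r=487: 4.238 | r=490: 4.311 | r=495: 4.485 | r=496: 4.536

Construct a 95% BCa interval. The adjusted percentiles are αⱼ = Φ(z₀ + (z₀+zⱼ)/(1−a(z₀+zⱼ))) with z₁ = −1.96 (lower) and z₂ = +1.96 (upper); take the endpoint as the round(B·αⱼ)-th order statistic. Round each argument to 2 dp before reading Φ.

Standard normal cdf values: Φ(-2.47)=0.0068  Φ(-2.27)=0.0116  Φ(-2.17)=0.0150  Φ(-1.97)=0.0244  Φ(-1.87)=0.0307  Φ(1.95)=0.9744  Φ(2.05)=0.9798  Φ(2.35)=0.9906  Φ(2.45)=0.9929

(1.581, 4.238)

Lower: z₀ + z₁ = -0.060 + (-1.960) = -2.020; 1 − a(z₀+z₁) = 1 − (0.029)(-2.020) = 1.0586; argument = -0.060 + (-2.020)/1.0586 = -1.9682 → -1.97.
α₁ = Φ(-1.97) = 0.0244; rank = round(500 × 0.0244) = 12; θ*₍12₎ = 1.581.
Upper: z₀ + z₂ = 1.900; 1 − a(z₀+z₂) = 0.9449; argument = 1.9508 → 1.95; α₂ = 0.9744; rank = 487; θ*₍487₎ = 4.238.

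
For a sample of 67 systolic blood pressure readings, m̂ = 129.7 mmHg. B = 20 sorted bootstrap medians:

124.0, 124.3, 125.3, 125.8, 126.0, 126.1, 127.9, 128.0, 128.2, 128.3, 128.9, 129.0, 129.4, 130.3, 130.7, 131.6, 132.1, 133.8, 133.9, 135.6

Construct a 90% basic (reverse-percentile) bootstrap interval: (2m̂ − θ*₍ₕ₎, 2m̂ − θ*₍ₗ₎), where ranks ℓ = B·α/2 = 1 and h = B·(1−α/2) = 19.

(125.5, 135.4)

Percentile endpoints at ranks 1 and 19: θ*₍1₎ = 124.0, θ*₍19₎ = 133.9.
Basic interval reflects these around m̂:
  lower = 2 × 129.7 − 133.9 = 125.5
  upper = 2 × 129.7 − 124.0 = 135.4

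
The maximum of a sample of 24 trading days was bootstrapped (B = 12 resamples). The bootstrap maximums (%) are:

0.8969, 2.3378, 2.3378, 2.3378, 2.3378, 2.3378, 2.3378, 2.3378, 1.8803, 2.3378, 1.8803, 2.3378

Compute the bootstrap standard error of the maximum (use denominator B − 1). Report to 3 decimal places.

Bootstrap SE is the standard deviation of the 12 replicate maximums.
Mean of replicates: (0.8969 + 2.3378 + 2.3378 + 2.3378 + 2.3378 + 2.3378 + 2.3378 + 2.3378 + 1.8803 + 2.3378 + 1.8803 + 2.3378) / 12 = 25.69770 / 12 = 2.14148
Sum of squared deviations: (−1.24458)² + (+0.19632)² + (+0.19632)² + (+0.19632)² + (+0.19632)² + (+0.19632)² + (+0.19632)² + (+0.19632)² + (−0.26118)² + (+0.19632)² + (−0.26118)² + (+0.19632)² = 2.03228
Variance = 2.03228 / 11 = 0.18475
SE* = √0.18475

SE* = 0.430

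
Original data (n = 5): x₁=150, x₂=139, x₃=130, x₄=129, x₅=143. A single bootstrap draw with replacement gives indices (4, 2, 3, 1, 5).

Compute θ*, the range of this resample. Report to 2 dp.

θ* = 21.00

Resample values: 129, 139, 130, 150, 143.
Range = 150 − 129 = 21.00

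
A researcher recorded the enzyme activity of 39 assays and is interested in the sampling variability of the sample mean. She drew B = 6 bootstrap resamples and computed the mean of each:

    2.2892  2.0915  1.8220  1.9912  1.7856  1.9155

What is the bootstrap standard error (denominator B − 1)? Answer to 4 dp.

Bootstrap SE is the standard deviation of the 6 replicate means.
Mean of replicates: (2.2892 + 2.0915 + 1.8220 + 1.9912 + 1.7856 + 1.9155) / 6 = 11.89500 / 6 = 1.98250
Sum of squared deviations: (+0.30670)² + (+0.10900)² + (−0.16050)² + (+0.00870)² + (−0.19690)² + (−0.06700)² = 0.17504
Variance = 0.17504 / 5 = 0.03501
SE* = √0.03501

SE* = 0.1871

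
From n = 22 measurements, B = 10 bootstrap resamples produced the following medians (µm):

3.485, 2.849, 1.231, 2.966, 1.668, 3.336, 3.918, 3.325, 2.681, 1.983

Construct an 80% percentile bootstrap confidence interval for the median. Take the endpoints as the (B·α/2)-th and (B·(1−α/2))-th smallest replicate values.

Sorted replicates: 1.231, 1.668, 1.983, 2.681, 2.849, 2.966, 3.325, 3.336, 3.485, 3.918
α = 0.20; lower rank = 10 × 0.100 = 1; upper rank = 10 × 0.900 = 9.
The 1st smallest replicate is 1.231; the 9th is 3.485.

(1.231, 3.485)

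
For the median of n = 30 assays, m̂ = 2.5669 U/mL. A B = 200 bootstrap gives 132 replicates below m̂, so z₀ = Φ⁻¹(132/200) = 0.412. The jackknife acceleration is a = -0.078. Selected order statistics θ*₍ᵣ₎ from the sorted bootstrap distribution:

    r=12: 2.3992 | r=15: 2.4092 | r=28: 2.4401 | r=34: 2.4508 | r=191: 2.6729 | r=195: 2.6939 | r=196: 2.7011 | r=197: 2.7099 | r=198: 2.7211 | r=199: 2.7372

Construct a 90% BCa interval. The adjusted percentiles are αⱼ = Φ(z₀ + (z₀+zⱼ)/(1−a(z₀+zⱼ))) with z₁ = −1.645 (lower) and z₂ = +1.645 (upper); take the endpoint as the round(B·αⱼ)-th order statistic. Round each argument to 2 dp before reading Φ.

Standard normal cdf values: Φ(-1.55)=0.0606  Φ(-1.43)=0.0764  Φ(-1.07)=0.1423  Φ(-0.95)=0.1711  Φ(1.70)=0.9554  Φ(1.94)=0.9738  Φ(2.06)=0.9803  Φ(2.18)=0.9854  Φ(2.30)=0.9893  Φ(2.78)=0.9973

(2.4508, 2.7099)

Lower: z₀ + z₁ = 0.412 + (-1.645) = -1.233; 1 − a(z₀+z₁) = 1 − (-0.078)(-1.233) = 0.9038; argument = 0.412 + (-1.233)/0.9038 = -0.9522 → -0.95.
α₁ = Φ(-0.95) = 0.1711; rank = round(200 × 0.1711) = 34; θ*₍34₎ = 2.4508.
Upper: z₀ + z₂ = 2.057; 1 − a(z₀+z₂) = 1.1604; argument = 2.1846 → 2.18; α₂ = 0.9854; rank = 197; θ*₍197₎ = 2.7099.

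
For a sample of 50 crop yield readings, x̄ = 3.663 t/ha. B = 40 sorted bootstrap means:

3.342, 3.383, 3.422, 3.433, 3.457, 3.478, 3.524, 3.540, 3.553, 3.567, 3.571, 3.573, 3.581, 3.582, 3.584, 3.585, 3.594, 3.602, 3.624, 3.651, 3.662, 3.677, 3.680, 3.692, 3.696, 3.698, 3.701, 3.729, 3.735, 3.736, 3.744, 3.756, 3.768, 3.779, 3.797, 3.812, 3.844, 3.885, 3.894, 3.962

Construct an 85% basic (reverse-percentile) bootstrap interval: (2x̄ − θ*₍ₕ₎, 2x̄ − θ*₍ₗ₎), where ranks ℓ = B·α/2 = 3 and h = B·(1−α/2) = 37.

(3.482, 3.904)

Percentile endpoints at ranks 3 and 37: θ*₍3₎ = 3.422, θ*₍37₎ = 3.844.
Basic interval reflects these around x̄:
  lower = 2 × 3.663 − 3.844 = 3.482
  upper = 2 × 3.663 − 3.422 = 3.904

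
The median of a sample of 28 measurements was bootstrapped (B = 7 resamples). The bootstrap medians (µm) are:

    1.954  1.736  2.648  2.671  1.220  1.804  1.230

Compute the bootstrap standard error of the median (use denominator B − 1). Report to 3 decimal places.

SE* = 0.592

Bootstrap SE is the standard deviation of the 7 replicate medians.
Mean of replicates: (1.954 + 1.736 + 2.648 + 2.671 + 1.220 + 1.804 + 1.230) / 7 = 13.2630 / 7 = 1.8947
Sum of squared deviations: (+0.0593)² + (−0.1587)² + (+0.7533)² + (+0.7763)² + (−0.6747)² + (−0.0907)² + (−0.6647)² = 2.1041
Variance = 2.1041 / 6 = 0.3507
SE* = √0.3507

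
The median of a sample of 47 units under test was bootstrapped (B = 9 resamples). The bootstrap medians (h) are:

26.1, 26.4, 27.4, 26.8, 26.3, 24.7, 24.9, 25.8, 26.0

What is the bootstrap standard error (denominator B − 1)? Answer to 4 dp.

Bootstrap SE is the standard deviation of the 9 replicate medians.
Mean of replicates: (26.1 + 26.4 + 27.4 + 26.8 + 26.3 + 24.7 + 24.9 + 25.8 + 26.0) / 9 = 234.40000 / 9 = 26.04444
Sum of squared deviations: (+0.05556)² + (+0.35556)² + (+1.35556)² + (+0.75556)² + (+0.25556)² + (−1.34444)² + (−1.14444)² + (−0.24444)² + (−0.04444)² = 5.78222
Variance = 5.78222 / 8 = 0.72278
SE* = √0.72278

SE* = 0.8502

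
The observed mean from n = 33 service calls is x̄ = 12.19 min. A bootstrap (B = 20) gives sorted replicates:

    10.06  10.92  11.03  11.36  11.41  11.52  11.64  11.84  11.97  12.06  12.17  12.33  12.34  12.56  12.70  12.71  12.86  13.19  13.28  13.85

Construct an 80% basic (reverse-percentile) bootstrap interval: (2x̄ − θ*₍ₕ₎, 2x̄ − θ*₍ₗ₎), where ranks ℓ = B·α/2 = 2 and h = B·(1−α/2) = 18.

(11.19, 13.46)

Percentile endpoints at ranks 2 and 18: θ*₍2₎ = 10.92, θ*₍18₎ = 13.19.
Basic interval reflects these around x̄:
  lower = 2 × 12.19 − 13.19 = 11.19
  upper = 2 × 12.19 − 10.92 = 13.46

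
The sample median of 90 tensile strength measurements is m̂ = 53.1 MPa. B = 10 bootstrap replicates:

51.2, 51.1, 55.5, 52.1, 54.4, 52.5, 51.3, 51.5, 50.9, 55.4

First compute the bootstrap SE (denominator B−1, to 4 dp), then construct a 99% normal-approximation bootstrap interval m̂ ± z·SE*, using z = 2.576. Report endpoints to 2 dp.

Mean of replicates = 52.5900; sum of squared deviations = 29.7490; SE* = √(29.7490/9) = 1.8181
Margin = 2.576 × 1.8181 = 4.683
Interval: 53.1 ± 4.683

(48.42, 57.78)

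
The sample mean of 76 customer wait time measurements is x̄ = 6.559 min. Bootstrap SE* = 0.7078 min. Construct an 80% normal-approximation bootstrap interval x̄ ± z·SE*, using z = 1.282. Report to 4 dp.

Margin = 1.282 × 0.7078 = 0.90740
Interval: 6.559 ± 0.90740

(5.6516, 7.4664)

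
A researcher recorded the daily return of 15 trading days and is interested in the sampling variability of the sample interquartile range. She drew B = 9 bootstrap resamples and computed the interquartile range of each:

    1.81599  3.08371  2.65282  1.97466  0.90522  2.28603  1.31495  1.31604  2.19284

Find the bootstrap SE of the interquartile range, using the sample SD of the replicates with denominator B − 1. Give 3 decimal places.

SE* = 0.695

Bootstrap SE is the standard deviation of the 9 replicate interquartile ranges.
Mean of replicates: (1.81599 + 3.08371 + 2.65282 + 1.97466 + 0.90522 + 2.28603 + 1.31495 + 1.31604 + 2.19284) / 9 = 17.542260 / 9 = 1.949140
Sum of squared deviations: (−0.133150)² + (+1.134570)² + (+0.703680)² + (+0.025520)² + (−1.043920)² + (+0.336890)² + (−0.634190)² + (−0.633100)² + (+0.243700)² = 3.866461
Variance = 3.866461 / 8 = 0.483308
SE* = √0.483308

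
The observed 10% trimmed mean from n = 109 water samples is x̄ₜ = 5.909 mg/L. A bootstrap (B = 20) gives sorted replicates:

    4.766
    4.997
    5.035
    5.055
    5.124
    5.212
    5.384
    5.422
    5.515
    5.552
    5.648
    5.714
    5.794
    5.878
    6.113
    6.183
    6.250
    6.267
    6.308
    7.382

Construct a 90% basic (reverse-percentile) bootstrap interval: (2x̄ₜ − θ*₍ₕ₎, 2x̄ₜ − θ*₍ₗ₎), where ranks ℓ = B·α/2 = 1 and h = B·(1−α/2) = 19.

(5.510, 7.052)

Percentile endpoints at ranks 1 and 19: θ*₍1₎ = 4.766, θ*₍19₎ = 6.308.
Basic interval reflects these around x̄ₜ:
  lower = 2 × 5.909 − 6.308 = 5.510
  upper = 2 × 5.909 − 4.766 = 7.052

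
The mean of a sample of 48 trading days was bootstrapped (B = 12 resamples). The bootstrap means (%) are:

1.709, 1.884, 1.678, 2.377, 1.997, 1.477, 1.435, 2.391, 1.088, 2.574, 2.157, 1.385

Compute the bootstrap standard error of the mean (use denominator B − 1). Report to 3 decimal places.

SE* = 0.464

Bootstrap SE is the standard deviation of the 12 replicate means.
Mean of replicates: (1.709 + 1.884 + 1.678 + 2.377 + 1.997 + 1.477 + 1.435 + 2.391 + 1.088 + 2.574 + 2.157 + 1.385) / 12 = 22.1520 / 12 = 1.8460
Sum of squared deviations: (−0.1370)² + (+0.0380)² + (−0.1680)² + (+0.5310)² + (+0.1510)² + (−0.3690)² + (−0.4110)² + (+0.5450)² + (−0.7580)² + (+0.7280)² + (+0.3110)² + (−0.4610)² = 2.3691
Variance = 2.3691 / 11 = 0.2154
SE* = √0.2154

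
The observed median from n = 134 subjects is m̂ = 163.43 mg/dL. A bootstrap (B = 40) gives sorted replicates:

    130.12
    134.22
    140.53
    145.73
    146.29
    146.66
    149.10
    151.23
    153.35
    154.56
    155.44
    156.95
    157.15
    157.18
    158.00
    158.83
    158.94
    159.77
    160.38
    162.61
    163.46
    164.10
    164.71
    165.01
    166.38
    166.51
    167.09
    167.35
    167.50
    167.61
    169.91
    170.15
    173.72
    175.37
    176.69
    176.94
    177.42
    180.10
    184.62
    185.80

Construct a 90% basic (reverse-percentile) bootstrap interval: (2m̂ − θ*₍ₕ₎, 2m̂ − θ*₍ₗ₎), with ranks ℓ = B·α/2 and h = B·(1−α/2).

Percentile endpoints at ranks 2 and 38: θ*₍2₎ = 134.22, θ*₍38₎ = 180.10.
Basic interval reflects these around m̂:
  lower = 2 × 163.43 − 180.10 = 146.76
  upper = 2 × 163.43 − 134.22 = 192.64

(146.76, 192.64)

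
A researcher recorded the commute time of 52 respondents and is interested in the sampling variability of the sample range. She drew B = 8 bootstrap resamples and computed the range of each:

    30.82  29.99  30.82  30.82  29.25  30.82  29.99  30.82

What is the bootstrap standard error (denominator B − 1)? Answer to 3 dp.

Bootstrap SE is the standard deviation of the 8 replicate ranges.
Mean of replicates: (30.82 + 29.99 + 30.82 + 30.82 + 29.25 + 30.82 + 29.99 + 30.82) / 8 = 243.3300 / 8 = 30.4162
Sum of squared deviations: (+0.4038)² + (−0.4262)² + (+0.4038)² + (+0.4038)² + (−1.1662)² + (+0.4038)² + (−0.4262)² + (+0.4038)² = 2.5386
Variance = 2.5386 / 7 = 0.3627
SE* = √0.3627

SE* = 0.602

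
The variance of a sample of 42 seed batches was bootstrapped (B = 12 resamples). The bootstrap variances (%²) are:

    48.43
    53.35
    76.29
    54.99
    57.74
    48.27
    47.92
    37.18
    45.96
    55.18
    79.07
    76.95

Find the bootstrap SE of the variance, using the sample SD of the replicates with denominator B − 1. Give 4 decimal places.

Bootstrap SE is the standard deviation of the 12 replicate variances.
Mean of replicates: (48.43 + 53.35 + 76.29 + 54.99 + 57.74 + 48.27 + 47.92 + 37.18 + 45.96 + 55.18 + 79.07 + 76.95) / 12 = 681.33000 / 12 = 56.77750
Sum of squared deviations: (−8.34750)² + (−3.42750)² + (+19.51250)² + (−1.78750)² + (+0.96250)² + (−8.50750)² + (−8.85750)² + (−19.59750)² + (−10.81750)² + (−1.59750)² + (+22.29250)² + (+20.17250)² = 2024.63822
Variance = 2024.63822 / 11 = 184.05802
SE* = √184.05802

SE* = 13.5668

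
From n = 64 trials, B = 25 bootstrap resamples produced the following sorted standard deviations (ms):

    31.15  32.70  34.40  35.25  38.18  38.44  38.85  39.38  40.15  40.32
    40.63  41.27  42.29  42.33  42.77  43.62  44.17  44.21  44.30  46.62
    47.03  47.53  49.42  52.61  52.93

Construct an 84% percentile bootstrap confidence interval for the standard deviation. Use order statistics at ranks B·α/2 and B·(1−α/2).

(32.70, 49.42)

α = 0.16; lower rank = 25 × 0.080 = 2; upper rank = 25 × 0.920 = 23.
The 2nd smallest replicate is 32.70; the 23rd is 49.42.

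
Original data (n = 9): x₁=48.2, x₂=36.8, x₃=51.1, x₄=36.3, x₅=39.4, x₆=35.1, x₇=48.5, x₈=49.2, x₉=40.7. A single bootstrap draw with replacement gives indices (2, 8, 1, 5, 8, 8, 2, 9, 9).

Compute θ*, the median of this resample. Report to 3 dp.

Resample values: 36.8, 49.2, 48.2, 39.4, 49.2, 49.2, 36.8, 40.7, 40.7.
Sorted: 36.8, 36.8, 39.4, 40.7, 40.7, 48.2, 49.2, 49.2, 49.2
Median = middle value = 40.700

θ* = 40.700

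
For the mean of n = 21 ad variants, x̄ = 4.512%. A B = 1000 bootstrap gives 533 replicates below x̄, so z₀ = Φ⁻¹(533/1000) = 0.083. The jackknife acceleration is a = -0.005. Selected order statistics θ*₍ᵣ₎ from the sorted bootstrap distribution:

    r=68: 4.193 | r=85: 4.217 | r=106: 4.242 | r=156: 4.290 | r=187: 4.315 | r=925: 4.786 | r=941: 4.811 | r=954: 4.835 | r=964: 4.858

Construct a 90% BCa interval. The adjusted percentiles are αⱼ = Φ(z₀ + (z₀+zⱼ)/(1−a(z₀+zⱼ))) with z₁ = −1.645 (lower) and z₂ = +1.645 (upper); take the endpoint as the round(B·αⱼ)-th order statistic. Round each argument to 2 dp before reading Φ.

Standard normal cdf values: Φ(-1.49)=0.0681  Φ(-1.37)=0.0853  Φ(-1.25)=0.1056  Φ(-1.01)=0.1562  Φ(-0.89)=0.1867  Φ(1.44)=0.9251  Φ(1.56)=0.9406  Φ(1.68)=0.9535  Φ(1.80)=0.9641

Lower: z₀ + z₁ = 0.083 + (-1.645) = -1.562; 1 − a(z₀+z₁) = 1 − (-0.005)(-1.562) = 0.9922; argument = 0.083 + (-1.562)/0.9922 = -1.4913 → -1.49.
α₁ = Φ(-1.49) = 0.0681; rank = round(1000 × 0.0681) = 68; θ*₍68₎ = 4.193.
Upper: z₀ + z₂ = 1.728; 1 − a(z₀+z₂) = 1.0086; argument = 1.7962 → 1.80; α₂ = 0.9641; rank = 964; θ*₍964₎ = 4.858.

(4.193, 4.858)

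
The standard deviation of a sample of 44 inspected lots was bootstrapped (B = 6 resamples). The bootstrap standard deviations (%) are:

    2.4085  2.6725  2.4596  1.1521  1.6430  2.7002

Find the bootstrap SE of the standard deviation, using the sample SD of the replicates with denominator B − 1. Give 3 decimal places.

SE* = 0.631

Bootstrap SE is the standard deviation of the 6 replicate standard deviations.
Mean of replicates: (2.4085 + 2.6725 + 2.4596 + 1.1521 + 1.6430 + 2.7002) / 6 = 13.03590 / 6 = 2.17265
Sum of squared deviations: (+0.23585)² + (+0.49985)² + (+0.28695)² + (−1.02055)² + (−0.52965)² + (+0.52755)² = 1.98818
Variance = 1.98818 / 5 = 0.39764
SE* = √0.39764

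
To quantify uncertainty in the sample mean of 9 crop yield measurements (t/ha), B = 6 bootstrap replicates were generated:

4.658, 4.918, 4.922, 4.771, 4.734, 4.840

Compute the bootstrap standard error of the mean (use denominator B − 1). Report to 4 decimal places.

Bootstrap SE is the standard deviation of the 6 replicate means.
Mean of replicates: (4.658 + 4.918 + 4.922 + 4.771 + 4.734 + 4.840) / 6 = 28.84300 / 6 = 4.80717
Sum of squared deviations: (−0.14917)² + (+0.11083)² + (+0.11483)² + (−0.03617)² + (−0.07317)² + (+0.03283)² = 0.05546
Variance = 0.05546 / 5 = 0.01109
SE* = √0.01109

SE* = 0.1053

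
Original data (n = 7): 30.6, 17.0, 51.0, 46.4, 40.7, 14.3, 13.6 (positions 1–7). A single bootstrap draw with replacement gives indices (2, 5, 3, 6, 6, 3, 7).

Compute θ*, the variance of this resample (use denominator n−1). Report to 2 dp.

θ* = 319.68

Resample values: 17.0, 40.7, 51.0, 14.3, 14.3, 51.0, 13.6.
Mean = 28.8429; sum of squared deviations = 1918.0571
s² = 1918.0571 / 6 = 319.6762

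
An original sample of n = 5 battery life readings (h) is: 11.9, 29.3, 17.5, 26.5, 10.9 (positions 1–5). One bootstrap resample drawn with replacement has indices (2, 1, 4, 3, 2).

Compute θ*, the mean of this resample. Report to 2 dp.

θ* = 22.90

Resample values: 29.3, 11.9, 26.5, 17.5, 29.3.
Mean = (29.3 + 11.9 + 26.5 + 17.5 + 29.3) / 5 = 114.50 / 5 = 22.90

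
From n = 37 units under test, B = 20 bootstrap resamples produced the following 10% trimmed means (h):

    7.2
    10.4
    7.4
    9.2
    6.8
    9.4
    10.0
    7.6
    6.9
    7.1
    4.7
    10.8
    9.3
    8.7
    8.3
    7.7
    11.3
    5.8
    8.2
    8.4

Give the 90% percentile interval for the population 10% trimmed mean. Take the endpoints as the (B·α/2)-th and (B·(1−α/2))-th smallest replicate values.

Sorted replicates: 4.7, 5.8, 6.8, 6.9, 7.1, 7.2, 7.4, 7.6, 7.7, 8.2, 8.3, 8.4, 8.7, 9.2, 9.3, 9.4, 10.0, 10.4, 10.8, 11.3
α = 0.10; lower rank = 20 × 0.050 = 1; upper rank = 20 × 0.950 = 19.
The 1st smallest replicate is 4.7; the 19th is 10.8.

(4.7, 10.8)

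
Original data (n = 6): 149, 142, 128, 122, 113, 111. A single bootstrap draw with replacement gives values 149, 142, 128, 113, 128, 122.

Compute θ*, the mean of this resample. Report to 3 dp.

θ* = 130.333

Mean = (149 + 142 + 128 + 113 + 128 + 122) / 6 = 782.0 / 6 = 130.333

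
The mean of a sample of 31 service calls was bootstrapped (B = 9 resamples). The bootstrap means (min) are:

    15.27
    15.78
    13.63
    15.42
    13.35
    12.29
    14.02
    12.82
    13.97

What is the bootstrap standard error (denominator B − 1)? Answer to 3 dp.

SE* = 1.206

Bootstrap SE is the standard deviation of the 9 replicate means.
Mean of replicates: (15.27 + 15.78 + 13.63 + 15.42 + 13.35 + 12.29 + 14.02 + 12.82 + 13.97) / 9 = 126.5500 / 9 = 14.0611
Sum of squared deviations: (+1.2089)² + (+1.7189)² + (−0.4311)² + (+1.3589)² + (−0.7111)² + (−1.7711)² + (−0.0411)² + (−1.2411)² + (−0.0911)² = 11.6413
Variance = 11.6413 / 8 = 1.4552
SE* = √1.4552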